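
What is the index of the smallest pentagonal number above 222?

Solve n(3n−1)/2 > 222 for integer n.
The largest n with value ≤ 222 is 12 (since 210 ≤ 222 < 247), so the first above is n = 13, value 247.

13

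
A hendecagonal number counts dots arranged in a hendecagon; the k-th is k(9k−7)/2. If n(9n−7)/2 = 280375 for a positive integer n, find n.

Set n(9n−7)/2 = 280375, giving 9n² − 7n − 560750 = 0.
So n = (7 + 4493) / 18 = 4500/18 = 250.

250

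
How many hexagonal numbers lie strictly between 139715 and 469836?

The n-th hexagonal number is n(2n−1).
Smallest index with value > 139715: n = 265 (giving 140185).
Largest index with value < 469836: n = 484 (giving 468028).
Indices 265 through 484: 220 terms.

220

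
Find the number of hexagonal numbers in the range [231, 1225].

15

The n-th hexagonal number is n(2n−1).
Smallest index with value ≥ 231: n = 11 (giving 231).
Largest index with value ≤ 1225: n = 25 (giving 1225).
Indices 11 through 25: 15 terms.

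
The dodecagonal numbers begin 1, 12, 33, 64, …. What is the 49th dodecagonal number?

49·(5·49 − 4) = 49·241 = 11809.

11809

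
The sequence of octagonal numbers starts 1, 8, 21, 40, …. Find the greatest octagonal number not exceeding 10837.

Solve n(3n−2) ≤ 10837 for integer n.
n = 60 gives 10680 ≤ 10837, while n = 61 gives 11041 > 10837; so the answer is 10680.

10680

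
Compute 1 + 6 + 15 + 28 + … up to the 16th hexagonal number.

2856

Σ i(2i−1) = 2Σi² − Σi over i = 1..16.
Σi = 136 and Σi² = 1496.
2·1496 − 1·136 = 2856.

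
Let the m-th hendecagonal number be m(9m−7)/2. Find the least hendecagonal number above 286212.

Solve n(9n−7)/2 > 286212 for integer n.
The largest n with value ≤ 286212 is 252 (since 284886 ≤ 286212 < 287155), so the first above is n = 253, value 287155.

287155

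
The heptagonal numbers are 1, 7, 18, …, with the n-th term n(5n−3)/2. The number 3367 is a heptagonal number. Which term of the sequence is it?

Set n(5n−3)/2 = 3367, giving 5n² − 3n − 6734 = 0.
So n = (3 + 367) / 10 = 370/10 = 37.

37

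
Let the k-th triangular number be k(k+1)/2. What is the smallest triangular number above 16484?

Solve n(n+1)/2 > 16484 for integer n.
The largest n with value ≤ 16484 is 181 (since 16471 ≤ 16484 < 16653), so the first above is n = 182, value 16653.

16653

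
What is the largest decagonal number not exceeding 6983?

Solve n(4n−3) ≤ 6983 for integer n.
n = 42 gives 6930 ≤ 6983, while n = 43 gives 7267 > 6983; so the answer is 6930.

6930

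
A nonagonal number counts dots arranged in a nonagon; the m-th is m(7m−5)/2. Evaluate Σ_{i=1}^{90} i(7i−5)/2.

854490

Σ i(7i−5)/2 = (7Σi² − 5Σi) / 2 over i = 1..90.
Σi = 4095 and Σi² = 247065.
(7·247065 − 5·4095) / 2 = 1708980/2 = 854490.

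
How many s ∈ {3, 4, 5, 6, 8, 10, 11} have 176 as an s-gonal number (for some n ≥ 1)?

2

s = 3: P(3, 18) = 171 and P(3, 19) = 190; 176 is not s-gonal.
s = 4: P(4, 13) = 169 and P(4, 14) = 196; 176 is not s-gonal.
s = 5: P(5, 11) = 176. ✓
s = 6: P(6, 9) = 153 and P(6, 10) = 190; 176 is not s-gonal.
s = 8: P(8, 8) = 176. ✓
s = 10: P(10, 7) = 175 and P(10, 8) = 232; 176 is not s-gonal.
s = 11: P(11, 6) = 141 and P(11, 7) = 196; 176 is not s-gonal.
Hits: s ∈ {5, 8} → 2.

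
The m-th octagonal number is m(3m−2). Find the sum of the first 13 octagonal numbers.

Σ i(3i−2) = 3Σi² − 2Σi over i = 1..13.
Σi = 91 and Σi² = 819.
3·819 − 2·91 = 2275.

2275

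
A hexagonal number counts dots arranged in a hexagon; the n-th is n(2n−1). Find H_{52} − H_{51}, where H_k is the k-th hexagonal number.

Consecutive hexagonal numbers differ by 4n − 3: here 4·52 − 3 = 205.

205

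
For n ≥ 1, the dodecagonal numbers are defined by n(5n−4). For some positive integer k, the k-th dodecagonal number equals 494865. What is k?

Set n(5n−4) = 494865, giving 5n² − 4n − 494865 = 0.
The discriminant is 16 + 20·494865 = 9897316, and √9897316 = 3146.
So n = (4 + 3146) / 10 = 3150/10 = 315.
Check: 315·(5·315 − 4) = 494865. ✓

315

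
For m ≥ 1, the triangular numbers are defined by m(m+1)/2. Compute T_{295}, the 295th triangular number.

43660

The 295th triangular number is n(n+1)/2 with n = 295.
295·296/2 = 87320/2 = 43660.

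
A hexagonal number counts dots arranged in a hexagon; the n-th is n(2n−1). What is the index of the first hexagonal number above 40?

5

Solve n(2n−1) > 40 for integer n.
The largest n with value ≤ 40 is 4 (since 28 ≤ 40 < 45), so the first above is n = 5, value 45.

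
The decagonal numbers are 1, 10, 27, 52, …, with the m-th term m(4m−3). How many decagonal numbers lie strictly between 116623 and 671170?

The n-th decagonal number is n(4n−3).
Smallest index with value > 116623: n = 172 (giving 117820).
Largest index with value < 671170: n = 409 (giving 667897).
Indices 172 through 409: 238 terms.

238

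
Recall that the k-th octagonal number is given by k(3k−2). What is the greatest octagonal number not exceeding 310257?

Solve n(3n−2) ≤ 310257 for integer n.
n = 321 gives 308481 ≤ 310257, while n = 322 gives 310408 > 310257; so the answer is 308481.

308481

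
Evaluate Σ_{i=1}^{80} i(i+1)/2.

Σ i(i+1)/2 = (Σi² + Σi) / 2 over i = 1..80.
Σi = 3240 and Σi² = 173880.
(1·173880 + 1·3240) / 2 = 177120/2 = 88560.

88560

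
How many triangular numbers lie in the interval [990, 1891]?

The n-th triangular number is n(n+1)/2.
Smallest index with value ≥ 990: n = 44 (giving 990).
Largest index with value ≤ 1891: n = 61 (giving 1891).
Indices 44 through 61: 18 terms.

18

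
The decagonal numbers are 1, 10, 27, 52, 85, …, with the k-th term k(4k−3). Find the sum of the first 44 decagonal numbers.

Σ i(4i−3) = 4Σi² − 3Σi over i = 1..44.
Σi = 990 and Σi² = 29370.
4·29370 − 3·990 = 114510.

114510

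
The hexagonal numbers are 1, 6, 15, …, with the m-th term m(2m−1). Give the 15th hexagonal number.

435

The 15th hexagonal number is n(2n−1) with n = 15.
15·(2·15 − 1) = 15·29 = 435.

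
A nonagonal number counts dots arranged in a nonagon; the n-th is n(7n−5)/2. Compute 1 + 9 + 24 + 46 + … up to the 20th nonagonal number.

Σ i(7i−5)/2 = (7Σi² − 5Σi) / 2 over i = 1..20.
Σi = 210 and Σi² = 2870.
(7·2870 − 5·210) / 2 = 19040/2 = 9520.

9520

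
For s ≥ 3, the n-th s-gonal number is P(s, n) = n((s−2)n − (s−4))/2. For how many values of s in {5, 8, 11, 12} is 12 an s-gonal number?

2

s = 5: P(5, 3) = 12. ✓
s = 8: P(8, 2) = 8 and P(8, 3) = 21; 12 is not s-gonal.
s = 11: P(11, 2) = 11 and P(11, 3) = 30; 12 is not s-gonal.
s = 12: P(12, 2) = 12. ✓
Hits: s ∈ {5, 12} → 2.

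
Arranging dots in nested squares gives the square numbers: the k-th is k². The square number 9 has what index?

We need n² = 9, so n = √9 = 3.

3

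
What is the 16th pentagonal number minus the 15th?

Consecutive pentagonal numbers differ by 3n − 2: here 3·16 − 2 = 46.

46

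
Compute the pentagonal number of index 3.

The 3rd pentagonal number is n(3n−1)/2 with n = 3.
3·(3·3 − 1)/2 = 3·8/2 = 3·4 = 12.

12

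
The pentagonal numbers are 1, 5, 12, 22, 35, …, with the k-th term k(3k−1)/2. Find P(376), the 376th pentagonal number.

376·(3·376 − 1)/2 = 376·1127/2 = 211876.

211876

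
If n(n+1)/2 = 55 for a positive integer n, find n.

Set n(n+1)/2 = 55, giving n² + n − 110 = 0.
The discriminant is 1 + 8·55 = 441, and √441 = 21.
So n = (-1 + 21) / 2 = 20/2 = 10.
Check: 10·11/2 = 55. ✓

10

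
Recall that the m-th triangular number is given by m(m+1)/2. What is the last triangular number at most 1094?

1081

Solve n(n+1)/2 ≤ 1094 for integer n.
n = 46 gives 1081 ≤ 1094, while n = 47 gives 1128 > 1094; so the answer is 1081.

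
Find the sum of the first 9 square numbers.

Σ_{i=1}^{9} i² = 9·10·19/6 = 285.

285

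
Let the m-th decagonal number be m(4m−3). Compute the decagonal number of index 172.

The 172nd decagonal number is n(4n−3) with n = 172.
172·(4·172 − 3) = 172·685 = 117820.

117820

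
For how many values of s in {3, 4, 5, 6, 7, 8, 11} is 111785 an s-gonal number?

s = 3: P(3, 472) = 111628 and P(3, 473) = 112101; 111785 is not s-gonal.
s = 4: P(4, 334) = 111556 and P(4, 335) = 112225; 111785 is not s-gonal.
s = 5: P(5, 273) = 111657 and P(5, 274) = 112477; 111785 is not s-gonal.
s = 6: P(6, 236) = 111156 and P(6, 237) = 112101; 111785 is not s-gonal.
s = 7: P(7, 211) = 110986 and P(7, 212) = 112042; 111785 is not s-gonal.
s = 8: P(8, 193) = 111361 and P(8, 194) = 112520; 111785 is not s-gonal.
s = 11: P(11, 158) = 111785. ✓
Hits: s ∈ {11} → 1.

1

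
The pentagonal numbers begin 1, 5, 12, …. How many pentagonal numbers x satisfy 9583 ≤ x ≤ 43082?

89

The n-th pentagonal number is n(3n−1)/2.
Smallest index with value ≥ 9583: n = 81 (giving 9801).
Largest index with value ≤ 43082: n = 169 (giving 42757).
Indices 81 through 169: 89 terms.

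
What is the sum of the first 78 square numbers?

Σ_{i=1}^{78} i² = 78·79·157/6 = 161239.

161239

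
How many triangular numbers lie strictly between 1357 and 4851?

The n-th triangular number is n(n+1)/2.
Smallest index with value > 1357: n = 52 (giving 1378).
Largest index with value < 4851: n = 97 (giving 4753).
Indices 52 through 97: 46 terms.

46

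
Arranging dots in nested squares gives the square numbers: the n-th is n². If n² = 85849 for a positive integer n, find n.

We need n² = 85849, so n = √85849 = 293.
Check: 293² = 85849. ✓

293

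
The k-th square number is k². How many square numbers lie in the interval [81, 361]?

11

The n-th square number is n².
Smallest index with value ≥ 81: n = 9 (giving 81).
Largest index with value ≤ 361: n = 19 (giving 361).
Indices 9 through 19: 11 terms.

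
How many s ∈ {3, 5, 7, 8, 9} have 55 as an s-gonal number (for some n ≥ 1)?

2

s = 3: P(3, 10) = 55. ✓
s = 5: P(5, 6) = 51 and P(5, 7) = 70; 55 is not s-gonal.
s = 7: P(7, 5) = 55. ✓
s = 8: P(8, 4) = 40 and P(8, 5) = 65; 55 is not s-gonal.
s = 9: P(9, 4) = 46 and P(9, 5) = 75; 55 is not s-gonal.
Hits: s ∈ {3, 7} → 2.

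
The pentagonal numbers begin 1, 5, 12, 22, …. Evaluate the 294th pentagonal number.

294·(3·294 − 1)/2 = 294·881/2 = 129507.

129507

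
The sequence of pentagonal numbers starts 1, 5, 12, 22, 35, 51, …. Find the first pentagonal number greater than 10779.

Solve n(3n−1)/2 > 10779 for integer n.
The largest n with value ≤ 10779 is 84 (since 10542 ≤ 10779 < 10795), so the first above is n = 85, value 10795.

10795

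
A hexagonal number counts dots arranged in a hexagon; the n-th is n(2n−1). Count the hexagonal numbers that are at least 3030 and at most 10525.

33

The n-th hexagonal number is n(2n−1).
Smallest index with value ≥ 3030: n = 40 (giving 3160).
Largest index with value ≤ 10525: n = 72 (giving 10296).
Indices 40 through 72: 33 terms.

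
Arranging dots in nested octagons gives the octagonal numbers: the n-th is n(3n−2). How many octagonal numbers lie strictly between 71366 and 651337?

312

The n-th octagonal number is n(3n−2).
Smallest index with value > 71366: n = 155 (giving 71765).
Largest index with value < 651337: n = 466 (giving 650536).
Indices 155 through 466: 312 terms.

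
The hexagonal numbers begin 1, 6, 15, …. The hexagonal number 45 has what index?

Set n(2n−1) = 45, giving 2n² − n − 45 = 0.
The discriminant is 1 + 8·45 = 361, and √361 = 19.
So n = (1 + 19) / 4 = 20/4 = 5.

5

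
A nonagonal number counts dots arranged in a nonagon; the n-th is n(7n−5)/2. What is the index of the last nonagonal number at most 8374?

49

Solve n(7n−5)/2 ≤ 8374 for integer n.
n = 49 gives 8281 ≤ 8374, while n = 50 gives 8625 > 8374; so the answer is index 49.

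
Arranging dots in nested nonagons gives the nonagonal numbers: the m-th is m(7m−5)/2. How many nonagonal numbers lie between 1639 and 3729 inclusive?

The n-th nonagonal number is n(7n−5)/2.
Smallest index with value ≥ 1639: n = 22 (giving 1639).
Largest index with value ≤ 3729: n = 33 (giving 3729).
Indices 22 through 33: 12 terms.

12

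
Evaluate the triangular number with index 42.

The 42nd triangular number is n(n+1)/2 with n = 42.
42·43/2 = 1806/2 = 903.

903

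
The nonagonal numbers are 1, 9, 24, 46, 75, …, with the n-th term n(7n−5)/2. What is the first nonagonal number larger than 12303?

12450

Solve n(7n−5)/2 > 12303 for integer n.
The largest n with value ≤ 12303 is 59 (since 12036 ≤ 12303 < 12450), so the first above is n = 60, value 12450.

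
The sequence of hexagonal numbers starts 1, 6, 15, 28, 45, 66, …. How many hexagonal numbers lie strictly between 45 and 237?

The n-th hexagonal number is n(2n−1).
Smallest index with value > 45: n = 6 (giving 66).
Largest index with value < 237: n = 11 (giving 231).
Indices 6 through 11: 6 terms.

6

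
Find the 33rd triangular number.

561

The 33rd triangular number is n(n+1)/2 with n = 33.
33·34/2 = 1122/2 = 561.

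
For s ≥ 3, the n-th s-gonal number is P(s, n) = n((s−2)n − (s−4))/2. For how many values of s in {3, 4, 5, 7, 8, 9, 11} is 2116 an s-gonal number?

1

s = 3: P(3, 64) = 2080 and P(3, 65) = 2145; 2116 is not s-gonal.
s = 4: P(4, 46) = 2116. ✓
s = 5: P(5, 37) = 2035 and P(5, 38) = 2147; 2116 is not s-gonal.
s = 7: P(7, 29) = 2059 and P(7, 30) = 2205; 2116 is not s-gonal.
s = 8: P(8, 26) = 1976 and P(8, 27) = 2133; 2116 is not s-gonal.
s = 9: P(9, 24) = 1956 and P(9, 25) = 2125; 2116 is not s-gonal.
s = 11: P(11, 22) = 2101 and P(11, 23) = 2300; 2116 is not s-gonal.
Hits: s ∈ {4} → 1.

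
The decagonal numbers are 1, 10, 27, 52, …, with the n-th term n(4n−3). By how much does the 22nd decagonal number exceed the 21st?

Consecutive decagonal numbers differ by 8n − 7: here 8·22 − 7 = 169.

169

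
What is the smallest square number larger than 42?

49

Solve n² > 42 for integer n.
The largest n with value ≤ 42 is 6 (since 36 ≤ 42 < 49), so the first above is n = 7, value 49.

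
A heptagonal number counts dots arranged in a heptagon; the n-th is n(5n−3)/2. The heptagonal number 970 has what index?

Set n(5n−3)/2 = 970, giving 5n² − 3n − 1940 = 0.
The discriminant is 9 + 40·970 = 38809, and √38809 = 197.
So n = (3 + 197) / 10 = 200/10 = 20.

20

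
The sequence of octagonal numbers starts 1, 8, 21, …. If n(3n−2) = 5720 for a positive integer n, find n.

44

Set n(3n−2) = 5720, giving 3n² − 2n − 5720 = 0.
The discriminant is 4 + 12·5720 = 68644, and √68644 = 262.
So n = (2 + 262) / 6 = 264/6 = 44.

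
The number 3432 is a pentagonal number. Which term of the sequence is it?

Set n(3n−1)/2 = 3432, giving 3n² − n − 6864 = 0.
The discriminant is 1 + 24·3432 = 82369, and √82369 = 287.
So n = (1 + 287) / 6 = 288/6 = 48.

48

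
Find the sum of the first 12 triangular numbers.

Σ i(i+1)/2 = (Σi² + Σi) / 2 over i = 1..12.
Σi = 78 and Σi² = 650.
(1·650 + 1·78) / 2 = 728/2 = 364.

364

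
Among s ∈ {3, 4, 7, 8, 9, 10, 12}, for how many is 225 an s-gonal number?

2

s = 3: P(3, 20) = 210 and P(3, 21) = 231; 225 is not s-gonal.
s = 4: P(4, 15) = 225. ✓
s = 7: P(7, 9) = 189 and P(7, 10) = 235; 225 is not s-gonal.
s = 8: P(8, 9) = 225. ✓
s = 9: P(9, 8) = 204 and P(9, 9) = 261; 225 is not s-gonal.
s = 10: P(10, 7) = 175 and P(10, 8) = 232; 225 is not s-gonal.
s = 12: P(12, 7) = 217 and P(12, 8) = 288; 225 is not s-gonal.
Hits: s ∈ {4, 8} → 2.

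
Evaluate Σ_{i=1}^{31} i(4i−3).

40176

Σ i(4i−3) = 4Σi² − 3Σi over i = 1..31.
Σi = 496 and Σi² = 10416.
4·10416 − 3·496 = 40176.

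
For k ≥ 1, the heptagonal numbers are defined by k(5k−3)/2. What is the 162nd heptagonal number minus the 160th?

162·(5·162 − 3)/2 = 65367 and 160·(5·160 − 3)/2 = 63760.
Difference: 65367 − 63760 = 1607.

1607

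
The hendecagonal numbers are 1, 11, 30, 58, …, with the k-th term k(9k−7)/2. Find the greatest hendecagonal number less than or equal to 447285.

445410

Solve n(9n−7)/2 ≤ 447285 for integer n.
n = 315 gives 445410 ≤ 447285, while n = 316 gives 448246 > 447285; so the answer is 445410.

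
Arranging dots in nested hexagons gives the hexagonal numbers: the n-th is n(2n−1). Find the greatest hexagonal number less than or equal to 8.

6

Solve n(2n−1) ≤ 8 for integer n.
n = 2 gives 6 ≤ 8, while n = 3 gives 15 > 8; so the answer is 6.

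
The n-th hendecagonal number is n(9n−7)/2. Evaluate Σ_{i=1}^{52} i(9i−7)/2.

212212

Σ i(9i−7)/2 = (9Σi² − 7Σi) / 2 over i = 1..52.
Σi = 1378 and Σi² = 48230.
(9·48230 − 7·1378) / 2 = 424424/2 = 212212.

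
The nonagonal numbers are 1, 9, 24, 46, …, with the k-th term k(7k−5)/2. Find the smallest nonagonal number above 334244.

335575

Solve n(7n−5)/2 > 334244 for integer n.
The largest n with value ≤ 334244 is 309 (since 333411 ≤ 334244 < 335575), so the first above is n = 310, value 335575.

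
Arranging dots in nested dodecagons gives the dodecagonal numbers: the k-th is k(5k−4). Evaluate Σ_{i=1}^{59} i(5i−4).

Σ i(5i−4) = 5Σi² − 4Σi over i = 1..59.
Σi = 1770 and Σi² = 70210.
5·70210 − 4·1770 = 343970.

343970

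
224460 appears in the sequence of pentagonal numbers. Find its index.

Set n(3n−1)/2 = 224460, giving 3n² − n − 448920 = 0.
The discriminant is 1 + 24·224460 = 5387041, and √5387041 = 2321.
So n = (1 + 2321) / 6 = 2322/6 = 387.
Check: 387·(3·387 − 1)/2 = 224460. ✓

387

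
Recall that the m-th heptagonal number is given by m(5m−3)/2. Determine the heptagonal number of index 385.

369985

The 385th heptagonal number is n(5n−3)/2 with n = 385.
385·(5·385 − 3)/2 = 385·1922/2 = 385·961 = 369985.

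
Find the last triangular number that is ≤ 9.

Solve n(n+1)/2 ≤ 9 for integer n.
n = 3 gives 6 ≤ 9, while n = 4 gives 10 > 9; so the answer is 6.

6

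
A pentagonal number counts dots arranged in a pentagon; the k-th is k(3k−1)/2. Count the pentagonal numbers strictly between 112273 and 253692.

The n-th pentagonal number is n(3n−1)/2.
Smallest index with value > 112273: n = 274 (giving 112477).
Largest index with value < 253692: n = 411 (giving 253176).
Indices 274 through 411: 138 terms.

138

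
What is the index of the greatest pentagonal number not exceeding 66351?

Solve n(3n−1)/2 ≤ 66351 for integer n.
n = 210 gives 66045 ≤ 66351, while n = 211 gives 66676 > 66351; so the answer is index 210.

210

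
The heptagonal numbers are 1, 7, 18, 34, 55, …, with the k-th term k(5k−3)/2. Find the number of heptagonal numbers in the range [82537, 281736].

The n-th heptagonal number is n(5n−3)/2.
Smallest index with value ≥ 82537: n = 182 (giving 82537).
Largest index with value ≤ 281736: n = 336 (giving 281736).
Indices 182 through 336: 155 terms.

155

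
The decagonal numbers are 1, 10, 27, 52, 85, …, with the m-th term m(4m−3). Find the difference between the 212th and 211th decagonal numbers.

Consecutive decagonal numbers differ by 8n − 7: here 8·212 − 7 = 1689.

1689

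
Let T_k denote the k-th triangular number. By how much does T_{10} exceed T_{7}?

27

10·11/2 = 55 and 7·8/2 = 28.
Difference: 55 − 28 = 27.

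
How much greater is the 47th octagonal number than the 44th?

47·(3·47 − 2) = 6533 and 44·(3·44 − 2) = 5720.
Difference: 6533 − 5720 = 813.

813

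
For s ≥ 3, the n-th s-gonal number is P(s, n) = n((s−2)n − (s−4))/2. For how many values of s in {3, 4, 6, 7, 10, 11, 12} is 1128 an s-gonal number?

2

s = 3: P(3, 47) = 1128. ✓
s = 4: P(4, 33) = 1089 and P(4, 34) = 1156; 1128 is not s-gonal.
s = 6: P(6, 24) = 1128. ✓
s = 7: P(7, 21) = 1071 and P(7, 22) = 1177; 1128 is not s-gonal.
s = 10: P(10, 17) = 1105 and P(10, 18) = 1242; 1128 is not s-gonal.
s = 11: P(11, 16) = 1096 and P(11, 17) = 1241; 1128 is not s-gonal.
s = 12: P(12, 15) = 1065 and P(12, 16) = 1216; 1128 is not s-gonal.
Hits: s ∈ {3, 6} → 2.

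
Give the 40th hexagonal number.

The 40th hexagonal number is n(2n−1) with n = 40.
40·(2·40 − 1) = 40·79 = 3160.

3160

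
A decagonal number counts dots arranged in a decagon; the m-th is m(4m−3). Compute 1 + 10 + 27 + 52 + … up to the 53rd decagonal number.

199863

Σ i(4i−3) = 4Σi² − 3Σi over i = 1..53.
Σi = 1431 and Σi² = 51039.
4·51039 − 3·1431 = 199863.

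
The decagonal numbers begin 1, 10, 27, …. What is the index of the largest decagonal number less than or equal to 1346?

Solve n(4n−3) ≤ 1346 for integer n.
n = 18 gives 1242 ≤ 1346, while n = 19 gives 1387 > 1346; so the answer is index 18.

18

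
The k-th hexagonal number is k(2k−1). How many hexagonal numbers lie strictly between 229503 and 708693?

256

The n-th hexagonal number is n(2n−1).
Smallest index with value > 229503: n = 340 (giving 230860).
Largest index with value < 708693: n = 595 (giving 707455).
Indices 340 through 595: 256 terms.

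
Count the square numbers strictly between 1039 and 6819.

The n-th square number is n².
Smallest index with value > 1039: n = 33 (giving 1089).
Largest index with value < 6819: n = 82 (giving 6724).
Indices 33 through 82: 50 terms.

50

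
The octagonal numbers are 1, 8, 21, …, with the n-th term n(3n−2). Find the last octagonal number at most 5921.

5720

Solve n(3n−2) ≤ 5921 for integer n.
n = 44 gives 5720 ≤ 5921, while n = 45 gives 5985 > 5921; so the answer is 5720.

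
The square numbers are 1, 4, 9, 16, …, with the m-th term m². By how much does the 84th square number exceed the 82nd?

332

84² = 7056 and 82² = 6724.
Difference: 7056 − 6724 = 332.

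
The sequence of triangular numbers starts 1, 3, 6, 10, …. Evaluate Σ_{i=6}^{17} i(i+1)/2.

Σ i(i+1)/2 = (Σi² + Σi) / 2 over i = 6..17.
Σi = 153 − 15 = 138 and Σi² = 1785 − 55 = 1730.
(1·1730 + 1·138) / 2 = 1868/2 = 934.

934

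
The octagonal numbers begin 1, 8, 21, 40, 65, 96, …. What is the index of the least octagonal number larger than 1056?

20

Solve n(3n−2) > 1056 for integer n.
The largest n with value ≤ 1056 is 19 (since 1045 ≤ 1056 < 1160), so the first above is n = 20, value 1160.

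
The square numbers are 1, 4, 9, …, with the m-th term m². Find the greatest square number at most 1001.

Solve n² ≤ 1001 for integer n.
n = 31 gives 961 ≤ 1001, while n = 32 gives 1024 > 1001; so the answer is 961.

961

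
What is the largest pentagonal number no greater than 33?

22

Solve n(3n−1)/2 ≤ 33 for integer n.
n = 4 gives 22 ≤ 33, while n = 5 gives 35 > 33; so the answer is 22.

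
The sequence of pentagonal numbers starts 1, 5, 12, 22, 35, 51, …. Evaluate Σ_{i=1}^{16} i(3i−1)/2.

2176

Σ i(3i−1)/2 = (3Σi² − Σi) / 2 over i = 1..16.
Σi = 136 and Σi² = 1496.
(3·1496 − 1·136) / 2 = 4352/2 = 2176.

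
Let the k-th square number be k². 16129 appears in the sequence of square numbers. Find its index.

We need n² = 16129, so n = √16129 = 127.
Check: 127² = 16129. ✓

127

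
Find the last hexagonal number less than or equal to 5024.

4950

Solve n(2n−1) ≤ 5024 for integer n.
n = 50 gives 4950 ≤ 5024, while n = 51 gives 5151 > 5024; so the answer is 4950.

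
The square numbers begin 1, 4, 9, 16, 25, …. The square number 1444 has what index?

38

We need n² = 1444, so n = √1444 = 38.
Check: 38² = 1444. ✓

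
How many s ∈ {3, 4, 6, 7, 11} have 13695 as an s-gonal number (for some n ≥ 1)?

2

s = 3: P(3, 165) = 13695. ✓
s = 4: P(4, 117) = 13689 and P(4, 118) = 13924; 13695 is not s-gonal.
s = 6: P(6, 83) = 13695. ✓
s = 7: P(7, 74) = 13579 and P(7, 75) = 13950; 13695 is not s-gonal.
s = 11: P(11, 55) = 13420 and P(11, 56) = 13916; 13695 is not s-gonal.
Hits: s ∈ {3, 6} → 2.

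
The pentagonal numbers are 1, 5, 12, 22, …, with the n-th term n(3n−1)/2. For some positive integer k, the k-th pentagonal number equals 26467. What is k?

133

Set n(3n−1)/2 = 26467, giving 3n² − n − 52934 = 0.
The discriminant is 1 + 24·26467 = 635209, and √635209 = 797.
So n = (1 + 797) / 6 = 798/6 = 133.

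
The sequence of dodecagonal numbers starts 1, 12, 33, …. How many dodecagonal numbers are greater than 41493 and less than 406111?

The n-th dodecagonal number is n(5n−4).
Smallest index with value > 41493: n = 92 (giving 41952).
Largest index with value < 406111: n = 285 (giving 404985).
Indices 92 through 285: 194 terms.

194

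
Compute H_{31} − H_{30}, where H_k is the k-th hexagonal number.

Consecutive hexagonal numbers differ by 4n − 3: here 4·31 − 3 = 121.

121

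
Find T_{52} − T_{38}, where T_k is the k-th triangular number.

52·53/2 = 1378 and 38·39/2 = 741.
Difference: 1378 − 741 = 637.

637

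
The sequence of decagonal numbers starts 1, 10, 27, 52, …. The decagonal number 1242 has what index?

Set n(4n−3) = 1242, giving 4n² − 3n − 1242 = 0.
The discriminant is 9 + 16·1242 = 19881, and √19881 = 141.
So n = (3 + 141) / 8 = 144/8 = 18.

18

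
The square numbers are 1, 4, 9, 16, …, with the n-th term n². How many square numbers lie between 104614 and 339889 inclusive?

260

The n-th square number is n².
Smallest index with value ≥ 104614: n = 324 (giving 104976).
Largest index with value ≤ 339889: n = 583 (giving 339889).
Indices 324 through 583: 260 terms.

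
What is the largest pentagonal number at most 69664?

Solve n(3n−1)/2 ≤ 69664 for integer n.
n = 215 gives 69230 ≤ 69664, while n = 216 gives 69876 > 69664; so the answer is 69230.

69230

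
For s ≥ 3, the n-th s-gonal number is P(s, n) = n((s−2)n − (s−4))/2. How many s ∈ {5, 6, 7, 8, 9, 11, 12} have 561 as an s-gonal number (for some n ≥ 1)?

s = 5: P(5, 19) = 532 and P(5, 20) = 590; 561 is not s-gonal.
s = 6: P(6, 17) = 561. ✓
s = 7: P(7, 15) = 540 and P(7, 16) = 616; 561 is not s-gonal.
s = 8: P(8, 14) = 560 and P(8, 15) = 645; 561 is not s-gonal.
s = 9: P(9, 13) = 559 and P(9, 14) = 651; 561 is not s-gonal.
s = 11: P(11, 11) = 506 and P(11, 12) = 606; 561 is not s-gonal.
s = 12: P(12, 11) = 561. ✓
Hits: s ∈ {6, 12} → 2.

2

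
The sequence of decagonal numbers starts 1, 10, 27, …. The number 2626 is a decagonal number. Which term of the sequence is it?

26

Set n(4n−3) = 2626, giving 4n² − 3n − 2626 = 0.
So n = (3 + 205) / 8 = 208/8 = 26.
Check: 26·(4·26 − 3) = 2626. ✓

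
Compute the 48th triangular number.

1176

The 48th triangular number is n(n+1)/2 with n = 48.
48·49/2 = 2352/2 = 1176.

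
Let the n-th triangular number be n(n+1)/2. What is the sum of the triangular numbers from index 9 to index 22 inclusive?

Σ i(i+1)/2 = (Σi² + Σi) / 2 over i = 9..22.
Σi = 253 − 36 = 217 and Σi² = 3795 − 204 = 3591.
(1·3591 + 1·217) / 2 = 3808/2 = 1904.

1904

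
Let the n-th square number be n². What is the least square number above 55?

64

Solve n² > 55 for integer n.
The largest n with value ≤ 55 is 7 (since 49 ≤ 55 < 64), so the first above is n = 8, value 64.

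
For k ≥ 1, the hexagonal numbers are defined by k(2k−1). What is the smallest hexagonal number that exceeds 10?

Solve n(2n−1) > 10 for integer n.
The largest n with value ≤ 10 is 2 (since 6 ≤ 10 < 15), so the first above is n = 3, value 15.

15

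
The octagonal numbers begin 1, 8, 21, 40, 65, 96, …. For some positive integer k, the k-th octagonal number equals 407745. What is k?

Set n(3n−2) = 407745, giving 3n² − 2n − 407745 = 0.
The discriminant is 4 + 12·407745 = 4892944, and √4892944 = 2212.
So n = (2 + 2212) / 6 = 2214/6 = 369.
Check: 369·(3·369 − 2) = 407745. ✓

369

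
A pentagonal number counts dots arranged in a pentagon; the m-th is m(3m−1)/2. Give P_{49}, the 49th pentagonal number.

3577

49·(3·49 − 1)/2 = 49·146/2 = 49·73 = 3577.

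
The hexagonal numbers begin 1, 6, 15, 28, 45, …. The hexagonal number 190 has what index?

Set n(2n−1) = 190, giving 2n² − n − 190 = 0.
The discriminant is 1 + 8·190 = 1521, and √1521 = 39.
So n = (1 + 39) / 4 = 40/4 = 10.
Check: 10·(2·10 − 1) = 190. ✓

10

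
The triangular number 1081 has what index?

46

Set n(n+1)/2 = 1081, giving n² + n − 2162 = 0.
The discriminant is 1 + 8·1081 = 8649, and √8649 = 93.
So n = (-1 + 93) / 2 = 92/2 = 46.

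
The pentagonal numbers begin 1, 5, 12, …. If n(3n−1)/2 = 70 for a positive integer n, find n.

Set n(3n−1)/2 = 70, giving 3n² − n − 140 = 0.
The discriminant is 1 + 24·70 = 1681, and √1681 = 41.
So n = (1 + 41) / 6 = 42/6 = 7.

7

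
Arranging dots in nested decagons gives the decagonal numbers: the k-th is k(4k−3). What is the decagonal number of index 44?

44·(4·44 − 3) = 44·173 = 7612.

7612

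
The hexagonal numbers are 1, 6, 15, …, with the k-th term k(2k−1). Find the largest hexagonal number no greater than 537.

Solve n(2n−1) ≤ 537 for integer n.
n = 16 gives 496 ≤ 537, while n = 17 gives 561 > 537; so the answer is 496.

496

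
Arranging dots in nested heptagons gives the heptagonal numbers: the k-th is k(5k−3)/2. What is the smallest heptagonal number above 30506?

Solve n(5n−3)/2 > 30506 for integer n.
The largest n with value ≤ 30506 is 110 (since 30085 ≤ 30506 < 30636), so the first above is n = 111, value 30636.

30636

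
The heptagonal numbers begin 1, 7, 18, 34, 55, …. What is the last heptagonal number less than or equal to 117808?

117397

Solve n(5n−3)/2 ≤ 117808 for integer n.
n = 217 gives 117397 ≤ 117808, while n = 218 gives 118483 > 117808; so the answer is 117397.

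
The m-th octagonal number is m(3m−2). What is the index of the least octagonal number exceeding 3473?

35

Solve n(3n−2) > 3473 for integer n.
The largest n with value ≤ 3473 is 34 (since 3400 ≤ 3473 < 3605), so the first above is n = 35, value 3605.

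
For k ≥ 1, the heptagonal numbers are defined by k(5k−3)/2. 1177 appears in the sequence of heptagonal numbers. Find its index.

22

Set n(5n−3)/2 = 1177, giving 5n² − 3n − 2354 = 0.
The discriminant is 9 + 40·1177 = 47089, and √47089 = 217.
So n = (3 + 217) / 10 = 220/10 = 22.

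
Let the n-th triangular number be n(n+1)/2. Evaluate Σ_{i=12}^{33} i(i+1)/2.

6259

Σ i(i+1)/2 = (Σi² + Σi) / 2 over i = 12..33.
Σi = 561 − 66 = 495 and Σi² = 12529 − 506 = 12023.
(1·12023 + 1·495) / 2 = 12518/2 = 6259.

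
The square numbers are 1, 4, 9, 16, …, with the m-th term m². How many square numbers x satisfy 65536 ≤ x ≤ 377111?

359

The n-th square number is n².
Smallest index with value ≥ 65536: n = 256 (giving 65536).
Largest index with value ≤ 377111: n = 614 (giving 376996).
Indices 256 through 614: 359 terms.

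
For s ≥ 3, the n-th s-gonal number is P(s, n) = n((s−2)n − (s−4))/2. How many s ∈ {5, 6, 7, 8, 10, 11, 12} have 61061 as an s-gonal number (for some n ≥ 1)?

1

s = 5: P(5, 201) = 60501 and P(5, 202) = 61105; 61061 is not s-gonal.
s = 6: P(6, 174) = 60378 and P(6, 175) = 61075; 61061 is not s-gonal.
s = 7: P(7, 156) = 60606 and P(7, 157) = 61387; 61061 is not s-gonal.
s = 8: P(8, 143) = 61061. ✓
s = 10: P(10, 123) = 60147 and P(10, 124) = 61132; 61061 is not s-gonal.
s = 11: P(11, 116) = 60146 and P(11, 117) = 61191; 61061 is not s-gonal.
s = 12: P(12, 110) = 60060 and P(12, 111) = 61161; 61061 is not s-gonal.
Hits: s ∈ {8} → 1.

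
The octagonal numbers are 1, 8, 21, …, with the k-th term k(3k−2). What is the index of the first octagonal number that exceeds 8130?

53

Solve n(3n−2) > 8130 for integer n.
The largest n with value ≤ 8130 is 52 (since 8008 ≤ 8130 < 8321), so the first above is n = 53, value 8321.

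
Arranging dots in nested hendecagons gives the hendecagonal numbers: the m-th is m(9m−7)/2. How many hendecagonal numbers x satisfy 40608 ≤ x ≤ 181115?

106

The n-th hendecagonal number is n(9n−7)/2.
Smallest index with value ≥ 40608: n = 96 (giving 41136).
Largest index with value ≤ 181115: n = 201 (giving 181101).
Indices 96 through 201: 106 terms.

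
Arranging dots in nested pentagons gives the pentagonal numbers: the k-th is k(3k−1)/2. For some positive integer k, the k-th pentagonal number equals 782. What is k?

Set n(3n−1)/2 = 782, giving 3n² − n − 1564 = 0.
The discriminant is 1 + 24·782 = 18769, and √18769 = 137.
So n = (1 + 137) / 6 = 138/6 = 23.

23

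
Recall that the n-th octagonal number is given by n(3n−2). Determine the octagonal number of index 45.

The 45th octagonal number is n(3n−2) with n = 45.
45·(3·45 − 2) = 45·133 = 5985.

5985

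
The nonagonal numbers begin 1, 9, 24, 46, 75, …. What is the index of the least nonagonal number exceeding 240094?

263

Solve n(7n−5)/2 > 240094 for integer n.
The largest n with value ≤ 240094 is 262 (since 239599 ≤ 240094 < 241434), so the first above is n = 263, value 241434.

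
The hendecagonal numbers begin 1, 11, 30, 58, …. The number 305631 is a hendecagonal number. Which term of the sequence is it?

Set n(9n−7)/2 = 305631, giving 9n² − 7n − 611262 = 0.
The discriminant is 49 + 72·305631 = 22005481, and √22005481 = 4691.
So n = (7 + 4691) / 18 = 4698/18 = 261.
Check: 261·(9·261 − 7)/2 = 305631. ✓

261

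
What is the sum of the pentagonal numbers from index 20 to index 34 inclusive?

Σ i(3i−1)/2 = (3Σi² − Σi) / 2 over i = 20..34.
Σi = 595 − 190 = 405 and Σi² = 13685 − 2470 = 11215.
(3·11215 − 1·405) / 2 = 33240/2 = 16620.

16620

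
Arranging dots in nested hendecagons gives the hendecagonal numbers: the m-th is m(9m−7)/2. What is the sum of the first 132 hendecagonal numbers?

3458532

Σ i(9i−7)/2 = (9Σi² − 7Σi) / 2 over i = 1..132.
Σi = 8778 and Σi² = 775390.
(9·775390 − 7·8778) / 2 = 6917064/2 = 3458532.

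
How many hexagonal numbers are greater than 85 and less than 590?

11

The n-th hexagonal number is n(2n−1).
Smallest index with value > 85: n = 7 (giving 91).
Largest index with value < 590: n = 17 (giving 561).
Indices 7 through 17: 11 terms.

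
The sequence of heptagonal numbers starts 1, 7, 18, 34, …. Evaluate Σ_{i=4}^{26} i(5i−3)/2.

14950

Σ i(5i−3)/2 = (5Σi² − 3Σi) / 2 over i = 4..26.
Σi = 351 − 6 = 345 and Σi² = 6201 − 14 = 6187.
(5·6187 − 3·345) / 2 = 29900/2 = 14950.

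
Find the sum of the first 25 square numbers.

Σ_{i=1}^{25} i² = 25·26·51/6 = 5525.

5525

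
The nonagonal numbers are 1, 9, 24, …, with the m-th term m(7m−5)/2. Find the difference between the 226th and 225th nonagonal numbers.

Consecutive nonagonal numbers differ by 7n − 6: here 7·226 − 6 = 1576.

1576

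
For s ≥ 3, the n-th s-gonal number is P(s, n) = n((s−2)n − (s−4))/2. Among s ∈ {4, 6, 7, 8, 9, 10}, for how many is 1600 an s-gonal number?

s = 4: P(4, 40) = 1600. ✓
s = 6: P(6, 28) = 1540 and P(6, 29) = 1653; 1600 is not s-gonal.
s = 7: P(7, 25) = 1525 and P(7, 26) = 1651; 1600 is not s-gonal.
s = 8: P(8, 23) = 1541 and P(8, 24) = 1680; 1600 is not s-gonal.
s = 9: P(9, 21) = 1491 and P(9, 22) = 1639; 1600 is not s-gonal.
s = 10: P(10, 20) = 1540 and P(10, 21) = 1701; 1600 is not s-gonal.
Hits: s ∈ {4} → 1.

1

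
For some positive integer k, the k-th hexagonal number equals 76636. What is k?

196

Set n(2n−1) = 76636, giving 2n² − n − 76636 = 0.
The discriminant is 1 + 8·76636 = 613089, and √613089 = 783.
So n = (1 + 783) / 4 = 784/4 = 196.
Check: 196·(2·196 − 1) = 76636. ✓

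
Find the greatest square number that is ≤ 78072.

77841

Solve n² ≤ 78072 for integer n.
n = 279 gives 77841 ≤ 78072, while n = 280 gives 78400 > 78072; so the answer is 77841.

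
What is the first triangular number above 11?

15

Solve n(n+1)/2 > 11 for integer n.
The largest n with value ≤ 11 is 4 (since 10 ≤ 11 < 15), so the first above is n = 5, value 15.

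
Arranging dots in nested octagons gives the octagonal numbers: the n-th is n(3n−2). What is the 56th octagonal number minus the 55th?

Consecutive octagonal numbers differ by 6n − 5: here 6·56 − 5 = 331.

331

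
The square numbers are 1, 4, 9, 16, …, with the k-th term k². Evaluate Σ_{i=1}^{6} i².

Σ_{i=1}^{6} i² = 6·7·13/6 = 91.

91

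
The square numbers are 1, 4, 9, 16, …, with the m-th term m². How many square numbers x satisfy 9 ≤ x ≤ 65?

6

The n-th square number is n².
Smallest index with value ≥ 9: n = 3 (giving 9).
Largest index with value ≤ 65: n = 8 (giving 64).
Indices 3 through 8: 6 terms.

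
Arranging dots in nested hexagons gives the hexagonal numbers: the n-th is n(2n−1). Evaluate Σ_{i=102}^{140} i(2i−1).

Σ i(2i−1) = 2Σi² − Σi over i = 102..140.
Σi = 9870 − 5151 = 4719 and Σi² = 924490 − 348551 = 575939.
2·575939 − 1·4719 = 1147159.

1147159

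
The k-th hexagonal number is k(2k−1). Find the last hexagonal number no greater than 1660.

1653

Solve n(2n−1) ≤ 1660 for integer n.
n = 29 gives 1653 ≤ 1660, while n = 30 gives 1770 > 1660; so the answer is 1653.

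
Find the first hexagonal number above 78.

91

Solve n(2n−1) > 78 for integer n.
The largest n with value ≤ 78 is 6 (since 66 ≤ 78 < 91), so the first above is n = 7, value 91.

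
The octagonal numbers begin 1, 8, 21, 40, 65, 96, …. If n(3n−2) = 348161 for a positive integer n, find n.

341

Set n(3n−2) = 348161, giving 3n² − 2n − 348161 = 0.
The discriminant is 4 + 12·348161 = 4177936, and √4177936 = 2044.
So n = (2 + 2044) / 6 = 2046/6 = 341.
Check: 341·(3·341 − 2) = 348161. ✓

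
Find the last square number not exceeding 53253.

52900

Solve n² ≤ 53253 for integer n.
n = 230 gives 52900 ≤ 53253, while n = 231 gives 53361 > 53253; so the answer is 52900.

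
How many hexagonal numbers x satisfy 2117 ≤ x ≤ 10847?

41

The n-th hexagonal number is n(2n−1).
Smallest index with value ≥ 2117: n = 33 (giving 2145).
Largest index with value ≤ 10847: n = 73 (giving 10585).
Indices 33 through 73: 41 terms.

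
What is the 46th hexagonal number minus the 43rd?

531

46·(2·46 − 1) = 4186 and 43·(2·43 − 1) = 3655.
Difference: 4186 − 3655 = 531.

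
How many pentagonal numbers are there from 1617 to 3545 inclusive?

The n-th pentagonal number is n(3n−1)/2.
Smallest index with value ≥ 1617: n = 33 (giving 1617).
Largest index with value ≤ 3545: n = 48 (giving 3432).
Indices 33 through 48: 16 terms.

16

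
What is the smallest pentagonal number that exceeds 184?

210

Solve n(3n−1)/2 > 184 for integer n.
The largest n with value ≤ 184 is 11 (since 176 ≤ 184 < 210), so the first above is n = 12, value 210.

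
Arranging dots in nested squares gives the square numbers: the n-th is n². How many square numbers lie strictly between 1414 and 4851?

32

The n-th square number is n².
Smallest index with value > 1414: n = 38 (giving 1444).
Largest index with value < 4851: n = 69 (giving 4761).
Indices 38 through 69: 32 terms.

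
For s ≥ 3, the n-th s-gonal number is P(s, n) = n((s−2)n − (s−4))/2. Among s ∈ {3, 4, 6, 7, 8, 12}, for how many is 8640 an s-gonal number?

s = 3: P(3, 130) = 8515 and P(3, 131) = 8646; 8640 is not s-gonal.
s = 4: P(4, 92) = 8464 and P(4, 93) = 8649; 8640 is not s-gonal.
s = 6: P(6, 65) = 8385 and P(6, 66) = 8646; 8640 is not s-gonal.
s = 7: P(7, 59) = 8614 and P(7, 60) = 8910; 8640 is not s-gonal.
s = 8: P(8, 54) = 8640. ✓
s = 12: P(12, 41) = 8241 and P(12, 42) = 8652; 8640 is not s-gonal.
Hits: s ∈ {8} → 1.

1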